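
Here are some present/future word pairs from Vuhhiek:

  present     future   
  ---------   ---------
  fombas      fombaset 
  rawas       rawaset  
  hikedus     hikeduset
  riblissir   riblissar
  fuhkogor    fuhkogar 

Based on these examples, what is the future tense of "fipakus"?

fipakuset

"fipakus" ends in -s. The stems ending in -s (fombas → fombaset, rawas → rawaset, hikedus → hikeduset) add -et.
The other pattern: stems ending in -r change the last vowel to 'a'.
So fipakus → fipakuset.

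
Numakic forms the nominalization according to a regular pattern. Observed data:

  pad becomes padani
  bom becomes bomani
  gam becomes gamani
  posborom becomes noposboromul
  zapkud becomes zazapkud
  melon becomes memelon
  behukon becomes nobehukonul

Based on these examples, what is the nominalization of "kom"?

komani

pad and zapkud both end in -d yet inflect differently (padani, zazapkud), so the final letter is not what conditions the rule; the number of vowels is.
"kom" has 1 vowel. The stems with 1 vowel (gam → gamani, pad → padani, bom → bomani) add -ani.
The other patterns: stems with 2 vowels repeat the first consonant+vowel as a prefix; stems with 3 vowels add no- … -ul around the stem.
So kom → komani.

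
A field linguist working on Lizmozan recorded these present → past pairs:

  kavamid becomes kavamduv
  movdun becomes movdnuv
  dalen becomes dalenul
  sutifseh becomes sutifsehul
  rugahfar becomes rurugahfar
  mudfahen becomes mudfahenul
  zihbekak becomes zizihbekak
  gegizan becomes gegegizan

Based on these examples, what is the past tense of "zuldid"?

dalen and gegizan both end in -n yet inflect differently (dalenul, gegegizan), so the final letter is not what conditions the rule; the last vowel is.
"zuldid" has last vowel 'i'. The one such stem in the data (kavamid → kavamduv) deletes the last vowel and adds -uv (as does movdun), so the same rule applies.
The other patterns: stems whose last vowel is 'e' add -ul; stems whose last vowel is 'a' repeat the first consonant+vowel as a prefix.
So zuldid → zuldduv.

zuldduv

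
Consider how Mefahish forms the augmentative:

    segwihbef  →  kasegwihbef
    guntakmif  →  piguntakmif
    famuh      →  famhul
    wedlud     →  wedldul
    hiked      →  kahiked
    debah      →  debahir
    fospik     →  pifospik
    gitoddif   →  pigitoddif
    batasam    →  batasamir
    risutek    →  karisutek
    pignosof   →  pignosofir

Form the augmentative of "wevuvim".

famuh and debah both end in -h yet inflect differently (famhul, debahir), so the final letter is not what conditions the rule; the last vowel is.
"wevuvim" has last vowel 'i'. The stems whose last vowel is 'i' (fospik → pifospik, guntakmif → piguntakmif, gitoddif → pigitoddif) add the prefix pi-.
The other patterns: stems whose last vowel is 'u' delete the last vowel and add -ul; stems whose last vowel is 'a' or 'o' add -ir; stems whose last vowel is 'e' add the prefix ka-.
So wevuvim → piwevuvim.

piwevuvim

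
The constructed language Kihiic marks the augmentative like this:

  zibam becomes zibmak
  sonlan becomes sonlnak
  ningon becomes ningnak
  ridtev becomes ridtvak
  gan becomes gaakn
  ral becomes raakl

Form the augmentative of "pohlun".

"pohlun" has 2 vowels. The stems with 2 vowels (zibam → zibmak, sonlan → sonlnak, ningon → ningnak) delete the last vowel and add -ak.
The other pattern: stems with 1 vowel insert -ak- after the first vowel.
So pohlun → pohlnak.

pohlnak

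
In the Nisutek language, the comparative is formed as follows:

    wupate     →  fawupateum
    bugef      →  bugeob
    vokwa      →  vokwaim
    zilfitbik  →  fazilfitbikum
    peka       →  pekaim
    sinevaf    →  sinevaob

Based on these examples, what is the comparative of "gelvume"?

fagelvumeum

vokwa and sinevaf both have last vowel 'a' yet inflect differently (vokwaim, sinevaob), so the last vowel is not what conditions the rule; the final letter is.
"gelvume" ends in -e. The one such stem in the data (wupate → fawupateum) adds fa- … -um around the stem, so the same rule applies.
The other patterns: stems ending in -a add -im; stems ending in -f drop the final letter and add -ob.
So gelvume → fagelvumeum.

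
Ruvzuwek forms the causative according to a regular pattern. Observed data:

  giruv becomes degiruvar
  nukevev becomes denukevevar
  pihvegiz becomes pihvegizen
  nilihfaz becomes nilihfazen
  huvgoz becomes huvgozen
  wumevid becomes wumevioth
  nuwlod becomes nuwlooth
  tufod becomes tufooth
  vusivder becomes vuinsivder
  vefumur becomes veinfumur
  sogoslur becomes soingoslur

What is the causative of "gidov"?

degidovar

pihvegiz and wumevid both have last vowel 'i' yet inflect differently (pihvegizen, wumevioth), so the last vowel is not what conditions the rule; the final letter is.
"gidov" ends in -v. The stems ending in -v (giruv → degiruvar, nukevev → denukevevar) add de- … -ar around the stem.
So gidov → degidovar.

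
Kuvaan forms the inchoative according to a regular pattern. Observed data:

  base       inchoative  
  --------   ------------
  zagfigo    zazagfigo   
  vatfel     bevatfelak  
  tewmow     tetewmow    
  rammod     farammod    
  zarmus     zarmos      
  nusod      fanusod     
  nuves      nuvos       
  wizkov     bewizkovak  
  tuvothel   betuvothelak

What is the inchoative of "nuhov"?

tuvothel and nuves both have last vowel 'e' yet inflect differently (betuvothelak, nuvos), so the last vowel is not what conditions the rule; the final letter is.
"nuhov" ends in -v. The one such stem in the data (wizkov → bewizkovak) adds be- … -ak around the stem, so the same rule applies.
The other patterns: stems ending in -s change the last vowel to 'o'; stems ending in -d add the prefix fa-; stems ending in -o or -w repeat the first consonant+vowel as a prefix.
So nuhov → benuhovak.

benuhovak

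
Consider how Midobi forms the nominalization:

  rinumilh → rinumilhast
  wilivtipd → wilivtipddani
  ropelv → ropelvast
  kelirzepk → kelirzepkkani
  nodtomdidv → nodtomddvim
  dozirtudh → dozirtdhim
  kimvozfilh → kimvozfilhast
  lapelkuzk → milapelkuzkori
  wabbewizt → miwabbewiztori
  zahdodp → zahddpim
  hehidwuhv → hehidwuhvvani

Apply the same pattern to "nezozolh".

hehidwuhv and ropelv both end in -v yet inflect differently (hehidwuhvvani, ropelvast), so the final letter is not what conditions the rule; the second-to-last letter is.
"nezozolh" has second-to-last letter 'l'. The stems whose second-to-last letter is 'l' (kimvozfilh → kimvozfilhast, ropelv → ropelvast, rinumilh → rinumilhast) add -ast.
The other patterns: stems whose second-to-last letter is 'h' or 'p' double the final consonant and add -ani; stems whose second-to-last letter is 'd' delete the last vowel and add -im; stems whose second-to-last letter is 'z' add mi- … -ori around the stem.
So nezozolh → nezozolhast.

nezozolhast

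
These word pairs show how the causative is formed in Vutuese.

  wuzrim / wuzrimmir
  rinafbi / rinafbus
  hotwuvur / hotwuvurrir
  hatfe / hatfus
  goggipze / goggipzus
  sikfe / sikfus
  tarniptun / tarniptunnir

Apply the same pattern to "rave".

ravus

"rave" ends in a vowel. The stems ending in a vowel (goggipze → goggipzus, sikfe → sikfus, rinafbi → rinafbus) drop the final letter and add -us.
The other pattern: stems ending in a consonant double the final consonant and add -ir.
So rave → ravus.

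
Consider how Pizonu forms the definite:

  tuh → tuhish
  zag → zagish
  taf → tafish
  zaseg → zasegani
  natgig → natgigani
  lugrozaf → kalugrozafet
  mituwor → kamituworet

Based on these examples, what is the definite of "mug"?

mugish

zag and zaseg both end in -g yet inflect differently (zagish, zasegani), so the final letter is not what conditions the rule; the number of vowels is.
"mug" has 1 vowel. The stems with 1 vowel (tuh → tuhish, zag → zagish, taf → tafish) add -ish.
The other patterns: stems with 2 vowels add -ani; stems with 3 vowels add ka- … -et around the stem.
So mug → mugish.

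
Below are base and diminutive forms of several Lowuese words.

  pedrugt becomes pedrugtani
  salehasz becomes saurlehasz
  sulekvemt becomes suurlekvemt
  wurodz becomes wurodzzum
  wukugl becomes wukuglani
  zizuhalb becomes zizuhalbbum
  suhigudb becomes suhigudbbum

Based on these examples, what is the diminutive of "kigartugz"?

kigartugzani

pedrugt and sulekvemt both end in -t yet inflect differently (pedrugtani, suurlekvemt), so the final letter is not what conditions the rule; the second-to-last letter is.
"kigartugz" has second-to-last letter 'g'. The stems whose second-to-last letter is 'g' (wukugl → wukuglani, pedrugt → pedrugtani) add -ani.
So kigartugz → kigartugzani.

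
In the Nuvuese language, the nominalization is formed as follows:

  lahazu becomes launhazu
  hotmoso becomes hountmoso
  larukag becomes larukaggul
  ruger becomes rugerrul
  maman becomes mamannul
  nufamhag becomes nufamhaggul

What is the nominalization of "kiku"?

lahazu and larukag both begin with l- yet inflect differently (launhazu, larukaggul), so the first letter is not what conditions the rule; whether the stem ends in a vowel or a consonant is.
"kiku" ends in a vowel. The stems ending in a vowel (hotmoso → hountmoso, lahazu → launhazu) insert -un- after the first vowel.
The other pattern: stems ending in a consonant double the final consonant and add -ul.
So kiku → kiunku.

kiunku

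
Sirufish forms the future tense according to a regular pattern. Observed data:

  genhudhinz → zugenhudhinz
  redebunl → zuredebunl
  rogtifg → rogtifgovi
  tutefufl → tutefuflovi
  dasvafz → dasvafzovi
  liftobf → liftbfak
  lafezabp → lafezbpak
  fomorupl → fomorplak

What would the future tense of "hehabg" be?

hehbgak

redebunl and tutefufl both end in -l yet inflect differently (zuredebunl, tutefuflovi), so the final letter is not what conditions the rule; the second-to-last letter is.
"hehabg" has second-to-last letter 'b'. The stems whose second-to-last letter is 'b' (liftobf → liftbfak, lafezabp → lafezbpak) delete the last vowel and add -ak.
The other patterns: stems whose second-to-last letter is 'n' add the prefix zu-; stems whose second-to-last letter is 'f' add -ovi.
So hehabg → hehbgak.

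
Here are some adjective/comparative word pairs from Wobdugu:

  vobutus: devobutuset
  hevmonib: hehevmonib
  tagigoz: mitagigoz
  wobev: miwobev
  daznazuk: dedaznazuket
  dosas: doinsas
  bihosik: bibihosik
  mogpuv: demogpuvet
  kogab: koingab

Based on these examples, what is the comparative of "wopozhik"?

wowopozhik

"wopozhik" has last vowel 'i'. The stems whose last vowel is 'i' (bihosik → bibihosik, hevmonib → hehevmonib) repeat the first consonant+vowel as a prefix.
The other patterns: stems whose last vowel is 'a' insert -in- after the first vowel; stems whose last vowel is 'u' add de- … -et around the stem; stems whose last vowel is 'e' or 'o' add the prefix mi-.
So wopozhik → wowopozhik.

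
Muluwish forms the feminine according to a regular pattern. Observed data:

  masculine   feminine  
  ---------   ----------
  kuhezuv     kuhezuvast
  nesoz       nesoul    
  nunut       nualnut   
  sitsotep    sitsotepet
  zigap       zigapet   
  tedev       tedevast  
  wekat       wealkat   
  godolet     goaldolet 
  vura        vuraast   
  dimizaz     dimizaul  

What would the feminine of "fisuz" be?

fisuul

wekat and dimizaz both have last vowel 'a' yet inflect differently (wealkat, dimizaul), so the last vowel is not what conditions the rule; the final letter is.
"fisuz" ends in -z. The stems ending in -z (nesoz → nesoul, dimizaz → dimizaul) drop the final letter and add -ul.
The other patterns: stems ending in -t insert -al- after the first vowel; stems ending in -p add -et; stems ending in -a or -v add -ast.
So fisuz → fisuul.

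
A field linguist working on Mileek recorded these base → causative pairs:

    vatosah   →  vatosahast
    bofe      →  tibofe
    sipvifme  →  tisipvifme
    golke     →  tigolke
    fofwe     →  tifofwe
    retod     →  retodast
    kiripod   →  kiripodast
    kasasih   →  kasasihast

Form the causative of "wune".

tiwune

"wune" ends in -e. The stems ending in -e (sipvifme → tisipvifme, golke → tigolke, bofe → tibofe) add the prefix ti-.
The other pattern: stems ending in -d or -h add -ast.
So wune → tiwune.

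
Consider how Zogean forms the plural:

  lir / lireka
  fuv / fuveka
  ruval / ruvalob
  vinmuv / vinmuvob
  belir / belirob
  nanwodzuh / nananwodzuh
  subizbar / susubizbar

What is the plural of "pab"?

pabeka

fuv and vinmuv both end in -v yet inflect differently (fuveka, vinmuvob), so the final letter is not what conditions the rule; the number of vowels is.
"pab" has 1 vowel. The stems with 1 vowel (lir → lireka, fuv → fuveka) add -eka.
So pab → pabeka.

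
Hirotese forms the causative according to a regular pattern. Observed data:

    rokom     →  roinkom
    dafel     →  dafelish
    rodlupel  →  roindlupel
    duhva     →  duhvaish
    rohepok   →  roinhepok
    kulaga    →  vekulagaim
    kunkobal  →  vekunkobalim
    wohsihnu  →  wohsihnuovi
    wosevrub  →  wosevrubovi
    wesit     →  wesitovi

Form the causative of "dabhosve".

kulaga and duhva both end in -a yet inflect differently (vekulagaim, duhvaish), so the final letter is not what conditions the rule; the first letter is.
"dabhosve" begins with d-. The stems beginning with d- (duhva → duhvaish, dafel → dafelish) add -ish.
The other patterns: stems beginning with k- add ve- … -im around the stem; stems beginning with r- insert -in- after the first vowel; stems beginning with w- add -ovi.
So dabhosve → dabhosveish.

dabhosveish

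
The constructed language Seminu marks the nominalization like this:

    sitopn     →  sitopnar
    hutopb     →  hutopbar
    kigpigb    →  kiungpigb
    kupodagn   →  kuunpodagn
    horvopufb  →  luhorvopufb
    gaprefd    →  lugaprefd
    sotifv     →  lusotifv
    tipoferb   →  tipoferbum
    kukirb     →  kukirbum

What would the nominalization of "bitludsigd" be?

"bitludsigd" has second-to-last letter 'g'. The stems whose second-to-last letter is 'g' (kigpigb → kiungpigb, kupodagn → kuunpodagn) insert -un- after the first vowel.
The other patterns: stems whose second-to-last letter is 'p' add -ar; stems whose second-to-last letter is 'f' add the prefix lu-; stems whose second-to-last letter is 'r' add -um.
So bitludsigd → biuntludsigd.

biuntludsigd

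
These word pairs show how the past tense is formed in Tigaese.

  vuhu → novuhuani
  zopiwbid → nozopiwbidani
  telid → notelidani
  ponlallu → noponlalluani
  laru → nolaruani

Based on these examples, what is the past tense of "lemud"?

Every pair shown (vuhu → novuhuani, zopiwbid → nozopiwbidani, telid → notelidani, …) follows the same rule: add no- … -ani around the stem.
So lemud → nolemudani.

nolemudani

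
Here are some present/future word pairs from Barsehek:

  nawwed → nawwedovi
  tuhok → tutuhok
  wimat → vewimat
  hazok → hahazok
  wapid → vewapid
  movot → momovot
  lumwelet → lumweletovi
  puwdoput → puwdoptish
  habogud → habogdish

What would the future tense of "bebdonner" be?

"bebdonner" has last vowel 'e'. The stems whose last vowel is 'e' (lumwelet → lumweletovi, nawwed → nawwedovi) add -ovi.
So bebdonner → bebdonnerovi.

bebdonnerovi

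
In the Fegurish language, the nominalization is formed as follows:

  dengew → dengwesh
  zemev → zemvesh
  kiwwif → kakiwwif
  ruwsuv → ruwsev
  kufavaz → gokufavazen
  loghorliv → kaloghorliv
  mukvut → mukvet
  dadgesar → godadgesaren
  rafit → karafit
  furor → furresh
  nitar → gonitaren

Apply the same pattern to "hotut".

"hotut" has last vowel 'u'. The stems whose last vowel is 'u' (ruwsuv → ruwsev, mukvut → mukvet) change the last vowel to 'e'.
The other patterns: stems whose last vowel is 'i' add the prefix ka-; stems whose last vowel is 'a' add go- … -en around the stem; stems whose last vowel is 'e' or 'o' delete the last vowel and add -esh.
So hotut → hotet.

hotet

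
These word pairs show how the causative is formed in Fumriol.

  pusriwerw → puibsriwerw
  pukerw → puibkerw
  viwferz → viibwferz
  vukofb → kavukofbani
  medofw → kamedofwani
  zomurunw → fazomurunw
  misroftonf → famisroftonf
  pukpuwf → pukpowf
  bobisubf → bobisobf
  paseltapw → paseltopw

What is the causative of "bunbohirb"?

pusriwerw and medofw both end in -w yet inflect differently (puibsriwerw, kamedofwani), so the final letter is not what conditions the rule; the second-to-last letter is.
"bunbohirb" has second-to-last letter 'r'. The stems whose second-to-last letter is 'r' (pusriwerw → puibsriwerw, pukerw → puibkerw, viwferz → viibwferz) insert -ib- after the first vowel.
The other patterns: stems whose second-to-last letter is 'f' add ka- … -ani around the stem; stems whose second-to-last letter is 'n' add the prefix fa-; stems whose second-to-last letter is 'b', 'p' or 'w' change the last vowel to 'o'.
So bunbohirb → buibnbohirb.

buibnbohirb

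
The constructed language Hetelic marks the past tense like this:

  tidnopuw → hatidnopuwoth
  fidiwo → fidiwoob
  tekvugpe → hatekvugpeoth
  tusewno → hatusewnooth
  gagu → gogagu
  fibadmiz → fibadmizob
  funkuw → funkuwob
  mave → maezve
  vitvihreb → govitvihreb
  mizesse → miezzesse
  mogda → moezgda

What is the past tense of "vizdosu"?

govizdosu

funkuw and tidnopuw both end in -w yet inflect differently (funkuwob, hatidnopuwoth), so the final letter is not what conditions the rule; the first letter is.
"vizdosu" begins with v-. The one such stem in the data (vitvihreb → govitvihreb) adds the prefix go-, so the same rule applies.
The other patterns: stems beginning with m- insert -ez- after the first vowel; stems beginning with f- add -ob; stems beginning with t- add ha- … -oth around the stem.
So vizdosu → govizdosu.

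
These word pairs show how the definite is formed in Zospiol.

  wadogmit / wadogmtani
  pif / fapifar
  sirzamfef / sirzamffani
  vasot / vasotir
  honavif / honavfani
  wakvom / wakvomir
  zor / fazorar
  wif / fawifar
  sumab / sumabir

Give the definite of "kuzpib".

wif and sirzamfef both end in -f yet inflect differently (fawifar, sirzamffani), so the final letter is not what conditions the rule; the number of vowels is.
"kuzpib" has 2 vowels. The stems with 2 vowels (wakvom → wakvomir, vasot → vasotir, sumab → sumabir) add -ir.
So kuzpib → kuzpibir.

kuzpibir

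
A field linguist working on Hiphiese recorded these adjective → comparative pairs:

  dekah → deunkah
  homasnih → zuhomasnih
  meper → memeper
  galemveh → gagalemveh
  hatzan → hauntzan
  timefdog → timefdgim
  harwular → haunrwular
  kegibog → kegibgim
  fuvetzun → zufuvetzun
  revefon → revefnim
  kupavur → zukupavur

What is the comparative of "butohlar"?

buuntohlar

"butohlar" has last vowel 'a'. The stems whose last vowel is 'a' (dekah → deunkah, harwular → haunrwular, hatzan → hauntzan) insert -un- after the first vowel.
So butohlar → buuntohlar.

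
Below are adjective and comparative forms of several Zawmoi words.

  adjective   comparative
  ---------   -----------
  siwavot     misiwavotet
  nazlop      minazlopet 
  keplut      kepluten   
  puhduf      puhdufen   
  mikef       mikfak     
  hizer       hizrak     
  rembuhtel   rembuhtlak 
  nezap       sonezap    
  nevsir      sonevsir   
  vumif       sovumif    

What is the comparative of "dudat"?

siwavot and keplut both end in -t yet inflect differently (misiwavotet, kepluten), so the final letter is not what conditions the rule; the last vowel is.
"dudat" has last vowel 'a'. The one such stem in the data (nezap → sonezap) adds the prefix so-, so the same rule applies.
The other patterns: stems whose last vowel is 'o' add mi- … -et around the stem; stems whose last vowel is 'u' add -en; stems whose last vowel is 'e' delete the last vowel and add -ak.
So dudat → sodudat.

sodudat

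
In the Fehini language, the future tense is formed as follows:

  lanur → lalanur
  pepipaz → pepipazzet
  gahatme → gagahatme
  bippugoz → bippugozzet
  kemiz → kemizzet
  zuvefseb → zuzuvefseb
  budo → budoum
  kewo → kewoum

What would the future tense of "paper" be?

bippugoz and budo both have last vowel 'o' yet inflect differently (bippugozzet, budoum), so the last vowel is not what conditions the rule; the final letter is.
"paper" ends in -r. The one such stem in the data (lanur → lalanur) repeats the first consonant+vowel as a prefix (as do zuvefseb, gahatme), so the same rule applies.
So paper → papaper.

papaper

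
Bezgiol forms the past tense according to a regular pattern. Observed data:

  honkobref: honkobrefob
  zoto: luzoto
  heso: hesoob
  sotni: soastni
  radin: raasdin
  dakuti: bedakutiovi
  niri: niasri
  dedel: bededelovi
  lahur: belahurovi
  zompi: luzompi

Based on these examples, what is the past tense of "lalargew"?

belalargewovi

zompi and dakuti both end in -i yet inflect differently (luzompi, bedakutiovi), so the final letter is not what conditions the rule; the first letter is.
"lalargew" begins with l-. The one such stem in the data (lahur → belahurovi) adds be- … -ovi around the stem, so the same rule applies.
So lalargew → belalargewovi.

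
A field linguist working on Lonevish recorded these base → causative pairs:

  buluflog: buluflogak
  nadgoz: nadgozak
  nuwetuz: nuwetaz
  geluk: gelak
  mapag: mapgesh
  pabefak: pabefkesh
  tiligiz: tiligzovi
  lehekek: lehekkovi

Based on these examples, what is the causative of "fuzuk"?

"fuzuk" has last vowel 'u'. The stems whose last vowel is 'u' (nuwetuz → nuwetaz, geluk → gelak) change the last vowel to 'a'.
So fuzuk → fuzak.

fuzak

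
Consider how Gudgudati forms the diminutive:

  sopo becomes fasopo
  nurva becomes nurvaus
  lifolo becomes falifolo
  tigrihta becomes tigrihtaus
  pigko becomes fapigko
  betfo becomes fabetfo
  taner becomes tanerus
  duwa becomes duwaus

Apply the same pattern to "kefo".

lifolo and tigrihta both have 3 vowels yet inflect differently (falifolo, tigrihtaus), so the number of vowels is not what conditions the rule; the final letter is.
"kefo" ends in -o. The stems ending in -o (sopo → fasopo, pigko → fapigko, lifolo → falifolo) add the prefix fa-.
The other pattern: stems ending in -a or -r add -us.
So kefo → fakefo.

fakefo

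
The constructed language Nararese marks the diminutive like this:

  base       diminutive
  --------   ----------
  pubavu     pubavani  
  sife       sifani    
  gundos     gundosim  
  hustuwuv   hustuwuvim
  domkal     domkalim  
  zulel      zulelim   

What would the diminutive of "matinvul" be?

"matinvul" ends in a consonant. The stems ending in a consonant (zulel → zulelim, hustuwuv → hustuwuvim, gundos → gundosim) add -im.
The other pattern: stems ending in a vowel drop the final letter and add -ani.
So matinvul → matinvulim.

matinvulim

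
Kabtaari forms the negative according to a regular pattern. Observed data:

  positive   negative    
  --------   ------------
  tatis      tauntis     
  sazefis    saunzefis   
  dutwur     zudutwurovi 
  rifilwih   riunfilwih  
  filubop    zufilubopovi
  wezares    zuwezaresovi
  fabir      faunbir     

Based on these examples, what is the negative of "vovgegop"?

tatis and wezares both end in -s yet inflect differently (tauntis, zuwezaresovi), so the final letter is not what conditions the rule; the last vowel is.
"vovgegop" has last vowel 'o'. The one such stem in the data (filubop → zufilubopovi) adds zu- … -ovi around the stem, so the same rule applies.
The other pattern: stems whose last vowel is 'i' insert -un- after the first vowel.
So vovgegop → zuvovgegopovi.

zuvovgegopovi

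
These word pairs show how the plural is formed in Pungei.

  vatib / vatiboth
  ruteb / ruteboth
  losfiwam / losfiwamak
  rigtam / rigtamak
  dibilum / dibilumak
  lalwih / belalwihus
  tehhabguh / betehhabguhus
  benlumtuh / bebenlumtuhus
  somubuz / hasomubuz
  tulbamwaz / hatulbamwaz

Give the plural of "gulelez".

hagulelez

"gulelez" ends in -z. The stems ending in -z (somubuz → hasomubuz, tulbamwaz → hatulbamwaz) add the prefix ha-.
The other patterns: stems ending in -b add -oth; stems ending in -m add -ak; stems ending in -h add be- … -us around the stem.
So gulelez → hagulelez.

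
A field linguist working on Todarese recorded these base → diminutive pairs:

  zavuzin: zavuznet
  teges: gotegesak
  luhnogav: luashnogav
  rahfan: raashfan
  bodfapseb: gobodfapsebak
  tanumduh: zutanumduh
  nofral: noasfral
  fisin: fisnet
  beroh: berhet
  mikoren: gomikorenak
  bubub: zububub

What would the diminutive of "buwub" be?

mikoren and rahfan both end in -n yet inflect differently (gomikorenak, raashfan), so the final letter is not what conditions the rule; the last vowel is.
"buwub" has last vowel 'u'. The stems whose last vowel is 'u' (bubub → zububub, tanumduh → zutanumduh) add the prefix zu-.
So buwub → zubuwub.

zubuwub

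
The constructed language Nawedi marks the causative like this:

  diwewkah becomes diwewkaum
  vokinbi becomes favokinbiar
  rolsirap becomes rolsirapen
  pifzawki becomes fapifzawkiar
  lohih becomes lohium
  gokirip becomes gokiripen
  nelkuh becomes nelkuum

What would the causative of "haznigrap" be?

haznigrapen

pifzawki and lohih both have last vowel 'i' yet inflect differently (fapifzawkiar, lohium), so the last vowel is not what conditions the rule; the final letter is.
"haznigrap" ends in -p. The stems ending in -p (rolsirap → rolsirapen, gokirip → gokiripen) add -en.
The other patterns: stems ending in -i add fa- … -ar around the stem; stems ending in -h drop the final letter and add -um.
So haznigrap → haznigrapen.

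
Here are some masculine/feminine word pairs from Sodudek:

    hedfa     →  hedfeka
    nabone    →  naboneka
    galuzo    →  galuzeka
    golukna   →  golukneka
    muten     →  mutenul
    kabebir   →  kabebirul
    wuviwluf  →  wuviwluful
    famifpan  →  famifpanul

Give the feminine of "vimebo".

vimebeka

nabone and muten both have last vowel 'e' yet inflect differently (naboneka, mutenul), so the last vowel is not what conditions the rule; whether the stem ends in a vowel or a consonant is.
"vimebo" ends in a vowel. The stems ending in a vowel (hedfa → hedfeka, nabone → naboneka, galuzo → galuzeka) drop the final letter and add -eka.
So vimebo → vimebeka.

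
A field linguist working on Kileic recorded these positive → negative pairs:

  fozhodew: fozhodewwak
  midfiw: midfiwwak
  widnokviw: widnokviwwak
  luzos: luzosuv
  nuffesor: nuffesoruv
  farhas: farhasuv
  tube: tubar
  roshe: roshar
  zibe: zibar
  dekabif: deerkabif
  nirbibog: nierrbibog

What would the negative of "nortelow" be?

fozhodew and tube both have last vowel 'e' yet inflect differently (fozhodewwak, tubar), so the last vowel is not what conditions the rule; the final letter is.
"nortelow" ends in -w. The stems ending in -w (fozhodew → fozhodewwak, midfiw → midfiwwak, widnokviw → widnokviwwak) double the final consonant and add -ak.
So nortelow → nortelowwak.

nortelowwak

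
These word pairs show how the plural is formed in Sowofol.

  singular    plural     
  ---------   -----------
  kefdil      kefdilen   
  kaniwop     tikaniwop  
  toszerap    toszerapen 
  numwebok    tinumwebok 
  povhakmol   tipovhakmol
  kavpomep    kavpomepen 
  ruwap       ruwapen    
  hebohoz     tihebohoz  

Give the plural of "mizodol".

timizodol

"mizodol" has last vowel 'o'. The stems whose last vowel is 'o' (hebohoz → tihebohoz, povhakmol → tipovhakmol, numwebok → tinumwebok) add the prefix ti-.
So mizodol → timizodol.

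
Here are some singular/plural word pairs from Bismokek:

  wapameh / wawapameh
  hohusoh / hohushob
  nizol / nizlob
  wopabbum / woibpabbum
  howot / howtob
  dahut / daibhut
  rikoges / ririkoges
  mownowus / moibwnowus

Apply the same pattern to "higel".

hihigel

rikoges and mownowus both end in -s yet inflect differently (ririkoges, moibwnowus), so the final letter is not what conditions the rule; the last vowel is.
"higel" has last vowel 'e'. The stems whose last vowel is 'e' (wapameh → wawapameh, rikoges → ririkoges) repeat the first consonant+vowel as a prefix.
The other patterns: stems whose last vowel is 'u' insert -ib- after the first vowel; stems whose last vowel is 'o' delete the last vowel and add -ob.
So higel → hihigel.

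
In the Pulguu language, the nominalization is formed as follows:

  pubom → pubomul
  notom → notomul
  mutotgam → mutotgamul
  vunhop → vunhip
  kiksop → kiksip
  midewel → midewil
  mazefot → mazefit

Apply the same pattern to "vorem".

pubom and vunhop both have last vowel 'o' yet inflect differently (pubomul, vunhip), so the last vowel is not what conditions the rule; the final letter is.
"vorem" ends in -m. The stems ending in -m (pubom → pubomul, notom → notomul, mutotgam → mutotgamul) add -ul.
The other pattern: stems ending in -l, -p or -t change the last vowel to 'i'.
So vorem → voremul.

voremul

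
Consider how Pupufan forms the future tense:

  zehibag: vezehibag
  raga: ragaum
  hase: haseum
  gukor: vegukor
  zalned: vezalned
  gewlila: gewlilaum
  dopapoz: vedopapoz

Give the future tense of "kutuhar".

vekutuhar

zehibag and raga both have last vowel 'a' yet inflect differently (vezehibag, ragaum), so the last vowel is not what conditions the rule; whether the stem ends in a vowel or a consonant is.
"kutuhar" ends in a consonant. The stems ending in a consonant (zalned → vezalned, dopapoz → vedopapoz, gukor → vegukor) add the prefix ve-.
So kutuhar → vekutuhar.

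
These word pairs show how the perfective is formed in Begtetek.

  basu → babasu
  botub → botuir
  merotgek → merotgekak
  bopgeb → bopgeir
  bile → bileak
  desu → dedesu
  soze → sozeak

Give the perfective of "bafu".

babafu

"bafu" ends in -u. The stems ending in -u (desu → dedesu, basu → babasu) repeat the first consonant+vowel as a prefix.
So bafu → babafu.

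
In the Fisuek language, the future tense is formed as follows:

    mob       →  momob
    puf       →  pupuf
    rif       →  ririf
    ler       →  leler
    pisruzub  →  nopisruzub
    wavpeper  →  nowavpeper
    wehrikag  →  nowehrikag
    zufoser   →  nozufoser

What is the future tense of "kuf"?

mob and pisruzub both end in -b yet inflect differently (momob, nopisruzub), so the final letter is not what conditions the rule; the number of vowels is.
"kuf" has 1 vowel. The stems with 1 vowel (mob → momob, puf → pupuf, rif → ririf) repeat the first consonant+vowel as a prefix.
So kuf → kukuf.

kukuf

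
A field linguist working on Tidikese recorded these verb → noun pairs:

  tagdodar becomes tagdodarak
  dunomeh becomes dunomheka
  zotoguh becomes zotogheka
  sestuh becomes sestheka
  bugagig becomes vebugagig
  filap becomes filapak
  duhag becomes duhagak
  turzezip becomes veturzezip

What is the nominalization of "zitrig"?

vezitrig

"zitrig" has last vowel 'i'. The stems whose last vowel is 'i' (bugagig → vebugagig, turzezip → veturzezip) add the prefix ve-.
The other patterns: stems whose last vowel is 'a' add -ak; stems whose last vowel is 'e' or 'u' delete the last vowel and add -eka.
So zitrig → vezitrig.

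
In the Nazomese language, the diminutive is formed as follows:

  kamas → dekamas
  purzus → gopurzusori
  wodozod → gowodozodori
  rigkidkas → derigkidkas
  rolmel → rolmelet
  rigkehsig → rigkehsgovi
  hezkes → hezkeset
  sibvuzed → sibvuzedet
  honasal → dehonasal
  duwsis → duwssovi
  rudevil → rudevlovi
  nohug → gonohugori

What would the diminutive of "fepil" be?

feplovi

"fepil" has last vowel 'i'. The stems whose last vowel is 'i' (rigkehsig → rigkehsgovi, rudevil → rudevlovi, duwsis → duwssovi) delete the last vowel and add -ovi.
The other patterns: stems whose last vowel is 'e' add -et; stems whose last vowel is 'a' add the prefix de-; stems whose last vowel is 'o' or 'u' add go- … -ori around the stem.
So fepil → feplovi.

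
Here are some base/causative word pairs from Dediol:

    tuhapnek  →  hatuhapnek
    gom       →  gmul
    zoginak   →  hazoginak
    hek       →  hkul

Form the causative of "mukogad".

hamukogad

hek and tuhapnek both end in -k yet inflect differently (hkul, hatuhapnek), so the final letter is not what conditions the rule; the number of vowels is.
"mukogad" has 3 vowels. The stems with 3 vowels (tuhapnek → hatuhapnek, zoginak → hazoginak) add the prefix ha-.
The other pattern: stems with 1 vowel delete the last vowel and add -ul.
So mukogad → hamukogad.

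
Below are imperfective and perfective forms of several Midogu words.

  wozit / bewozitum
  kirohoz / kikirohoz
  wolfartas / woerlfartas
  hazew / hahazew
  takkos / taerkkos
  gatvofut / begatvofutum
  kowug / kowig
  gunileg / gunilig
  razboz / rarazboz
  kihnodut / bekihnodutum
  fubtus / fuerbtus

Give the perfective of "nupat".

benupatum

kihnodut and kowug both have last vowel 'u' yet inflect differently (bekihnodutum, kowig), so the last vowel is not what conditions the rule; the final letter is.
"nupat" ends in -t. The stems ending in -t (kihnodut → bekihnodutum, gatvofut → begatvofutum, wozit → bewozitum) add be- … -um around the stem.
So nupat → benupatum.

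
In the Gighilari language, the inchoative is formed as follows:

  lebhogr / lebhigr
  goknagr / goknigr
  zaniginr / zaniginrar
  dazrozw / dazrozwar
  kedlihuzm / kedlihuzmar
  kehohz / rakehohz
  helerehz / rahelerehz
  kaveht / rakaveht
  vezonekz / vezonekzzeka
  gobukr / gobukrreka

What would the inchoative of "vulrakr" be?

vulrakrreka

lebhogr and zaniginr both end in -r yet inflect differently (lebhigr, zaniginrar), so the final letter is not what conditions the rule; the second-to-last letter is.
"vulrakr" has second-to-last letter 'k'. The stems whose second-to-last letter is 'k' (vezonekz → vezonekzzeka, gobukr → gobukrreka) double the final consonant and add -eka.
So vulrakr → vulrakrreka.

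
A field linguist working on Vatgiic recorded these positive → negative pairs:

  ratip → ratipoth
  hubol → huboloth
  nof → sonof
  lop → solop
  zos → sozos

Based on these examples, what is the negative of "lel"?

solel

ratip and lop both end in -p yet inflect differently (ratipoth, solop), so the final letter is not what conditions the rule; the number of vowels is.
"lel" has 1 vowel. The stems with 1 vowel (nof → sonof, lop → solop, zos → sozos) add the prefix so-.
So lel → solel.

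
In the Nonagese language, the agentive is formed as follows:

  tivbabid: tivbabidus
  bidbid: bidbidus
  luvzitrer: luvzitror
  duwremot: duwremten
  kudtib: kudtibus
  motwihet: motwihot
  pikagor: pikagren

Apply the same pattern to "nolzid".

nolzidus

duwremot and motwihet both end in -t yet inflect differently (duwremten, motwihot), so the final letter is not what conditions the rule; the last vowel is.
"nolzid" has last vowel 'i'. The stems whose last vowel is 'i' (tivbabid → tivbabidus, kudtib → kudtibus, bidbid → bidbidus) add -us.
So nolzid → nolzidus.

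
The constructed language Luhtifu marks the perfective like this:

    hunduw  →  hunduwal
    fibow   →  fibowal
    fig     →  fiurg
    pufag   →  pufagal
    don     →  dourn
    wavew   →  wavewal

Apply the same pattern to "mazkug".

fig and pufag both end in -g yet inflect differently (fiurg, pufagal), so the final letter is not what conditions the rule; the number of vowels is.
"mazkug" has 2 vowels. The stems with 2 vowels (wavew → wavewal, fibow → fibowal, hunduw → hunduwal) add -al.
The other pattern: stems with 1 vowel insert -ur- after the first vowel.
So mazkug → mazkugal.

mazkugal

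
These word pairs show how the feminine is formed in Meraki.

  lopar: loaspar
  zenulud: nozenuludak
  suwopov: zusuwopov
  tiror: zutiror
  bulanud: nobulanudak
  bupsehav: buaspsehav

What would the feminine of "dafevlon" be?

zudafevlon

"dafevlon" has last vowel 'o'. The stems whose last vowel is 'o' (tiror → zutiror, suwopov → zusuwopov) add the prefix zu-.
So dafevlon → zudafevlon.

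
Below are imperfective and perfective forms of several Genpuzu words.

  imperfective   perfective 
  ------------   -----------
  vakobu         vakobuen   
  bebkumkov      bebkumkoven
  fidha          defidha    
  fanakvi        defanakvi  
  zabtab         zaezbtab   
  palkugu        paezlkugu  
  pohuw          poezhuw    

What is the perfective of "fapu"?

defapu

"fapu" begins with f-. The stems beginning with f- (fidha → defidha, fanakvi → defanakvi) add the prefix de-.
The other patterns: stems beginning with b- or v- add -en; stems beginning with p- or z- insert -ez- after the first vowel.
So fapu → defapu.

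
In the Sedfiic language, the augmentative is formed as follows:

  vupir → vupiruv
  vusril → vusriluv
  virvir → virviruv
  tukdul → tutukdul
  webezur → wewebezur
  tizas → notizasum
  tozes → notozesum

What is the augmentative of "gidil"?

vusril and tukdul both end in -l yet inflect differently (vusriluv, tutukdul), so the final letter is not what conditions the rule; the last vowel is.
"gidil" has last vowel 'i'. The stems whose last vowel is 'i' (vupir → vupiruv, vusril → vusriluv, virvir → virviruv) add -uv.
The other patterns: stems whose last vowel is 'u' repeat the first consonant+vowel as a prefix; stems whose last vowel is 'a' or 'e' add no- … -um around the stem.
So gidil → gidiluv.

gidiluv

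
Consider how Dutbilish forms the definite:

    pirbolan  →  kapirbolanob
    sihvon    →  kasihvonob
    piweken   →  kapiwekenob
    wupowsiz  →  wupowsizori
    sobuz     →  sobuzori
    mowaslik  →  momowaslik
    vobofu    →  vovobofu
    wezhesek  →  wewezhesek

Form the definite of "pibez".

pibezori

wupowsiz and mowaslik both have last vowel 'i' yet inflect differently (wupowsizori, momowaslik), so the last vowel is not what conditions the rule; the final letter is.
"pibez" ends in -z. The stems ending in -z (wupowsiz → wupowsizori, sobuz → sobuzori) add -ori.
The other patterns: stems ending in -n add ka- … -ob around the stem; stems ending in -k or -u repeat the first consonant+vowel as a prefix.
So pibez → pibezori.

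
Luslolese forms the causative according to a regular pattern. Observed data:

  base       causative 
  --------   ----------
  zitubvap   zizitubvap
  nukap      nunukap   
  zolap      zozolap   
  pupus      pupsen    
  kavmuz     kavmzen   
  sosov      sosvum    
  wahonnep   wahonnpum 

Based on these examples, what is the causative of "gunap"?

zitubvap and wahonnep both end in -p yet inflect differently (zizitubvap, wahonnpum), so the final letter is not what conditions the rule; the last vowel is.
"gunap" has last vowel 'a'. The stems whose last vowel is 'a' (zitubvap → zizitubvap, nukap → nunukap, zolap → zozolap) repeat the first consonant+vowel as a prefix.
The other patterns: stems whose last vowel is 'u' delete the last vowel and add -en; stems whose last vowel is 'e' or 'o' delete the last vowel and add -um.
So gunap → gugunap.

gugunap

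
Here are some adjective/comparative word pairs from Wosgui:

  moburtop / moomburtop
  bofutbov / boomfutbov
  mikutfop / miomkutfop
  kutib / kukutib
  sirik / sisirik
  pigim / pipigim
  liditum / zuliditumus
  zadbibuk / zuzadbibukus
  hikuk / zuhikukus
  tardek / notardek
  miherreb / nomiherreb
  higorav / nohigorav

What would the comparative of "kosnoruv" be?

"kosnoruv" has last vowel 'u'. The stems whose last vowel is 'u' (liditum → zuliditumus, zadbibuk → zuzadbibukus, hikuk → zuhikukus) add zu- … -us around the stem.
The other patterns: stems whose last vowel is 'o' insert -om- after the first vowel; stems whose last vowel is 'i' repeat the first consonant+vowel as a prefix; stems whose last vowel is 'a' or 'e' add the prefix no-.
So kosnoruv → zukosnoruvus.

zukosnoruvus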